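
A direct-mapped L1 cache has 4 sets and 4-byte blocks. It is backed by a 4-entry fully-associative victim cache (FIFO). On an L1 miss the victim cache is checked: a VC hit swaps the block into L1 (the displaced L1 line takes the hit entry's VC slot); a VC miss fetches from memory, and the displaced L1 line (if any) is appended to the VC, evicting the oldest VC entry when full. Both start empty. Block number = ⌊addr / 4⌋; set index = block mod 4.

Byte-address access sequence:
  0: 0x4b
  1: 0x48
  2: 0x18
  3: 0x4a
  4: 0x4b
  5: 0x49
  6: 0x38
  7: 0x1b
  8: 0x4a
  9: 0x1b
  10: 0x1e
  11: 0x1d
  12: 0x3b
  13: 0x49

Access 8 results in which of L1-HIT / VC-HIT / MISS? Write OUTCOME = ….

#0 0x4b→b18/s2 MISS; vc=[]
#1 0x48→b18/s2 L1-HIT; vc=[]
#2 0x18→b6/s2 MISS; vc=[18]
#3 0x4a→b18/s2 VC-HIT; vc=[6]
#4 0x4b→b18/s2 L1-HIT; vc=[6]
#5 0x49→b18/s2 L1-HIT; vc=[6]
#6 0x38→b14/s2 MISS; vc=[6,18]
#7 0x1b→b6/s2 VC-HIT; vc=[14,18]
#8 0x4a→b18/s2 VC-HIT; vc=[14,6]
#9 0x1b→b6/s2 VC-HIT; vc=[14,18]
#10 0x1e→b7/s3 MISS; vc=[14,18]
#11 0x1d→b7/s3 L1-HIT; vc=[14,18]
#12 0x3b→b14/s2 VC-HIT; vc=[6,18]
#13 0x49→b18/s2 VC-HIT; vc=[6,14]

OUTCOME = VC-HIT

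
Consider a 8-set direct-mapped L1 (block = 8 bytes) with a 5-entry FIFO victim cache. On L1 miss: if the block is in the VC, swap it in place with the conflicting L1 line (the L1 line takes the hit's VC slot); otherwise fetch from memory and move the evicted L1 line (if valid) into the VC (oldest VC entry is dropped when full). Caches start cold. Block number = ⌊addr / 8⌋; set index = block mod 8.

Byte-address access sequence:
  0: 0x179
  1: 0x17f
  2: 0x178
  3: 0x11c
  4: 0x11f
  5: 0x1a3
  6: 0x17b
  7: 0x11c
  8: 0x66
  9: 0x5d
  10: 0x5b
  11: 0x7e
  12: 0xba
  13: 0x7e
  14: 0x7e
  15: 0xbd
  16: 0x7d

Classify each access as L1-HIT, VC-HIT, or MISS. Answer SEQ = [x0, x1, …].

0: 0x179 (blk 47, set 7) → MISS  vc=[]
1: 0x17f (blk 47, set 7) → L1-HIT  vc=[]
2: 0x178 (blk 47, set 7) → L1-HIT  vc=[]
3: 0x11c (blk 35, set 3) → MISS  vc=[]
4: 0x11f (blk 35, set 3) → L1-HIT  vc=[]
5: 0x1a3 (blk 52, set 4) → MISS  vc=[]
6: 0x17b (blk 47, set 7) → L1-HIT  vc=[]
7: 0x11c (blk 35, set 3) → L1-HIT  vc=[]
8: 0x66 (blk 12, set 4) → MISS  vc=[52]
9: 0x5d (blk 11, set 3) → MISS  vc=[52, 35]
10: 0x5b (blk 11, set 3) → L1-HIT  vc=[52, 35]
11: 0x7e (blk 15, set 7) → MISS  vc=[52, 35, 47]
12: 0xba (blk 23, set 7) → MISS  vc=[52, 35, 47, 15]
13: 0x7e (blk 15, set 7) → VC-HIT  vc=[52, 35, 47, 23]
14: 0x7e (blk 15, set 7) → L1-HIT  vc=[52, 35, 47, 23]
15: 0xbd (blk 23, set 7) → VC-HIT  vc=[52, 35, 47, 15]
16: 0x7d (blk 15, set 7) → VC-HIT  vc=[52, 35, 47, 23]

SEQ = [MISS, L1-HIT, L1-HIT, MISS, L1-HIT, MISS, L1-HIT, L1-HIT, MISS, MISS, L1-HIT, MISS, MISS, VC-HIT, L1-HIT, VC-HIT, VC-HIT]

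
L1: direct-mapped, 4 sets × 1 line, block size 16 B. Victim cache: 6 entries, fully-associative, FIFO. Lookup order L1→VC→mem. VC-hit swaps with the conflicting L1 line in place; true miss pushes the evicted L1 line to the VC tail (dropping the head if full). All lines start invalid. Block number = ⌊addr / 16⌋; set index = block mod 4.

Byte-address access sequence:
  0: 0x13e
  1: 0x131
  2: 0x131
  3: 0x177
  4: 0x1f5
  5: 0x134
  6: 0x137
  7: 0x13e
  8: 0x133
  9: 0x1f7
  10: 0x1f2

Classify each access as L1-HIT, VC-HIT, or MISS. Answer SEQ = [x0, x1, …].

SEQ = [MISS, L1-HIT, L1-HIT, MISS, MISS, VC-HIT, L1-HIT, L1-HIT, L1-HIT, VC-HIT, L1-HIT]

#0 0x13e→b19/s3 MISS; vc=[]
#1 0x131→b19/s3 L1-HIT; vc=[]
#2 0x131→b19/s3 L1-HIT; vc=[]
#3 0x177→b23/s3 MISS; vc=[19]
#4 0x1f5→b31/s3 MISS; vc=[19,23]
#5 0x134→b19/s3 VC-HIT; vc=[31,23]
#6 0x137→b19/s3 L1-HIT; vc=[31,23]
#7 0x13e→b19/s3 L1-HIT; vc=[31,23]
#8 0x133→b19/s3 L1-HIT; vc=[31,23]
#9 0x1f7→b31/s3 VC-HIT; vc=[19,23]
#10 0x1f2→b31/s3 L1-HIT; vc=[19,23]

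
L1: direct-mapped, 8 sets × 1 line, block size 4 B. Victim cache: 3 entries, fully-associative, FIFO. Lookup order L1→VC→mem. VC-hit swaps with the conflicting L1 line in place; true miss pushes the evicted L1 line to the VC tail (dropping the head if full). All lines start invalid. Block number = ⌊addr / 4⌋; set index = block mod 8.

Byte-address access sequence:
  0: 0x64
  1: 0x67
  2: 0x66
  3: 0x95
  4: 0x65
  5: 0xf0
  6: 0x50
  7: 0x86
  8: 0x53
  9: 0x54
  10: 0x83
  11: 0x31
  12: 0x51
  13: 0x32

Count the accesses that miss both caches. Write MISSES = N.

#0 0x64→b25/s1 MISS; vc=[]
#1 0x67→b25/s1 L1-HIT; vc=[]
#2 0x66→b25/s1 L1-HIT; vc=[]
#3 0x95→b37/s5 MISS; vc=[]
#4 0x65→b25/s1 L1-HIT; vc=[]
#5 0xf0→b60/s4 MISS; vc=[]
#6 0x50→b20/s4 MISS; vc=[60]
#7 0x86→b33/s1 MISS; vc=[60,25]
#8 0x53→b20/s4 L1-HIT; vc=[60,25]
#9 0x54→b21/s5 MISS; vc=[60,25,37]
#10 0x83→b32/s0 MISS; vc=[60,25,37]
#11 0x31→b12/s4 MISS; vc=[25,37,20]
#12 0x51→b20/s4 VC-HIT; vc=[25,37,12]
#13 0x32→b12/s4 VC-HIT; vc=[25,37,20]

MISSES = 8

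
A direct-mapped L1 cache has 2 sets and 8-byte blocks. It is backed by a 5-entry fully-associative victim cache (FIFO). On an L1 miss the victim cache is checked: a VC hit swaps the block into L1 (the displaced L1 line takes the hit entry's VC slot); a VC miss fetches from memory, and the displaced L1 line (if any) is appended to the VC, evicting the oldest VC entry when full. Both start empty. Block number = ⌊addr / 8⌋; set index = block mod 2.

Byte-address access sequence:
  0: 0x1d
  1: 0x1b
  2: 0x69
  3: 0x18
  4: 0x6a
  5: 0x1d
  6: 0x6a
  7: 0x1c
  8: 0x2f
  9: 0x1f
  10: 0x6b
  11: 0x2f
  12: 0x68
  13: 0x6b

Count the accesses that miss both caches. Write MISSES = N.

MISSES = 3

  [0] addr=0x1d blk=3 s=1: MISS | VC []
  [1] addr=0x1b blk=3 s=1: L1-HIT | VC []
  [2] addr=0x69 blk=13 s=1: MISS | VC [3]
  [3] addr=0x18 blk=3 s=1: VC-HIT | VC [13]
  [4] addr=0x6a blk=13 s=1: VC-HIT | VC [3]
  [5] addr=0x1d blk=3 s=1: VC-HIT | VC [13]
  [6] addr=0x6a blk=13 s=1: VC-HIT | VC [3]
  [7] addr=0x1c blk=3 s=1: VC-HIT | VC [13]
  [8] addr=0x2f blk=5 s=1: MISS | VC [13, 3]
  [9] addr=0x1f blk=3 s=1: VC-HIT | VC [13, 5]
  [10] addr=0x6b blk=13 s=1: VC-HIT | VC [3, 5]
  [11] addr=0x2f blk=5 s=1: VC-HIT | VC [3, 13]
  [12] addr=0x68 blk=13 s=1: VC-HIT | VC [3, 5]
  [13] addr=0x6b blk=13 s=1: L1-HIT | VC [3, 5]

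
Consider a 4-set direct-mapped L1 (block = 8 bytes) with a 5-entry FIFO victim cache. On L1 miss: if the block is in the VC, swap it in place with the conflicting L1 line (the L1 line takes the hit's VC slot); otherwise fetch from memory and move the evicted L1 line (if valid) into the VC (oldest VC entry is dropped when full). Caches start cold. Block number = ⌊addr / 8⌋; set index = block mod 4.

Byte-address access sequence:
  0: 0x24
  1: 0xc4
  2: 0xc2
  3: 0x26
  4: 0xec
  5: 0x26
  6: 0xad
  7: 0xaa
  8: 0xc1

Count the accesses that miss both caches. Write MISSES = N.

0: 0x24 (blk 4, set 0) → MISS  vc=[]
1: 0xc4 (blk 24, set 0) → MISS  vc=[4]
2: 0xc2 (blk 24, set 0) → L1-HIT  vc=[4]
3: 0x26 (blk 4, set 0) → VC-HIT  vc=[24]
4: 0xec (blk 29, set 1) → MISS  vc=[24]
5: 0x26 (blk 4, set 0) → L1-HIT  vc=[24]
6: 0xad (blk 21, set 1) → MISS  vc=[24, 29]
7: 0xaa (blk 21, set 1) → L1-HIT  vc=[24, 29]
8: 0xc1 (blk 24, set 0) → VC-HIT  vc=[4, 29]

MISSES = 4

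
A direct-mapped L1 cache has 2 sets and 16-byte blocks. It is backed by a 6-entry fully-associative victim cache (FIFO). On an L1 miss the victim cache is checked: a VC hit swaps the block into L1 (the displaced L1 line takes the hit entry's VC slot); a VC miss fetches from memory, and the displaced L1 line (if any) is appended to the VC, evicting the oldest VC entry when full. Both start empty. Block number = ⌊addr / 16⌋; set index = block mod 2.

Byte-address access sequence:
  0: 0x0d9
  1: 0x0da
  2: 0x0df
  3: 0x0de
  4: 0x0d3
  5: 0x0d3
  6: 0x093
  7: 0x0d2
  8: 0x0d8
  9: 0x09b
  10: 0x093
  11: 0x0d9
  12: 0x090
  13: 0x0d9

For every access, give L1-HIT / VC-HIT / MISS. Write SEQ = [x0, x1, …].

SEQ = [MISS, L1-HIT, L1-HIT, L1-HIT, L1-HIT, L1-HIT, MISS, VC-HIT, L1-HIT, VC-HIT, L1-HIT, VC-HIT, VC-HIT, VC-HIT]

  [0] addr=0xd9 blk=13 s=1: MISS | VC []
  [1] addr=0xda blk=13 s=1: L1-HIT | VC []
  [2] addr=0xdf blk=13 s=1: L1-HIT | VC []
  [3] addr=0xde blk=13 s=1: L1-HIT | VC []
  [4] addr=0xd3 blk=13 s=1: L1-HIT | VC []
  [5] addr=0xd3 blk=13 s=1: L1-HIT | VC []
  [6] addr=0x93 blk=9 s=1: MISS | VC [13]
  [7] addr=0xd2 blk=13 s=1: VC-HIT | VC [9]
  [8] addr=0xd8 blk=13 s=1: L1-HIT | VC [9]
  [9] addr=0x9b blk=9 s=1: VC-HIT | VC [13]
  [10] addr=0x93 blk=9 s=1: L1-HIT | VC [13]
  [11] addr=0xd9 blk=13 s=1: VC-HIT | VC [9]
  [12] addr=0x90 blk=9 s=1: VC-HIT | VC [13]
  [13] addr=0xd9 blk=13 s=1: VC-HIT | VC [9]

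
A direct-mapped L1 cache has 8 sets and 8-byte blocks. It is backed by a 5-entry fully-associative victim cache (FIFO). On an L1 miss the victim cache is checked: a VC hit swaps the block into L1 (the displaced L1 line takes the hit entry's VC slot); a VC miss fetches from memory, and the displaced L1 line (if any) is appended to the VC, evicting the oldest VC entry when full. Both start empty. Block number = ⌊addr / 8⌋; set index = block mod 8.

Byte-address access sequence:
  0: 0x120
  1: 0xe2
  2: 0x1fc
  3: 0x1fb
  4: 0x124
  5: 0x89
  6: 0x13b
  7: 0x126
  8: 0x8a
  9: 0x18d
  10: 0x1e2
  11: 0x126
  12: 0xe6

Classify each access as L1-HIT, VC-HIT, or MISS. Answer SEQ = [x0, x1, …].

  [0] addr=0x120 blk=36 s=4: MISS | VC []
  [1] addr=0xe2 blk=28 s=4: MISS | VC [36]
  [2] addr=0x1fc blk=63 s=7: MISS | VC [36]
  [3] addr=0x1fb blk=63 s=7: L1-HIT | VC [36]
  [4] addr=0x124 blk=36 s=4: VC-HIT | VC [28]
  [5] addr=0x89 blk=17 s=1: MISS | VC [28]
  [6] addr=0x13b blk=39 s=7: MISS | VC [28, 63]
  [7] addr=0x126 blk=36 s=4: L1-HIT | VC [28, 63]
  [8] addr=0x8a blk=17 s=1: L1-HIT | VC [28, 63]
  [9] addr=0x18d blk=49 s=1: MISS | VC [28, 63, 17]
  [10] addr=0x1e2 blk=60 s=4: MISS | VC [28, 63, 17, 36]
  [11] addr=0x126 blk=36 s=4: VC-HIT | VC [28, 63, 17, 60]
  [12] addr=0xe6 blk=28 s=4: VC-HIT | VC [36, 63, 17, 60]

SEQ = [MISS, MISS, MISS, L1-HIT, VC-HIT, MISS, MISS, L1-HIT, L1-HIT, MISS, MISS, VC-HIT, VC-HIT]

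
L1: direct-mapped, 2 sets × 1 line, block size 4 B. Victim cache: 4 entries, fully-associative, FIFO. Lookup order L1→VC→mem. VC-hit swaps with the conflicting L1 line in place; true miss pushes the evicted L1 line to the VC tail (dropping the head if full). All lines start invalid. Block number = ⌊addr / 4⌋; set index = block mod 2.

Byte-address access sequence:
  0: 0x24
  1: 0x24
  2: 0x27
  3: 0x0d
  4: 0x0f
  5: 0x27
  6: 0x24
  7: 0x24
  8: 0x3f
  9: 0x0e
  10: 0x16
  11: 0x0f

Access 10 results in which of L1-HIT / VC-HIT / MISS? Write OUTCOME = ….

#0 0x24→b9/s1 MISS; vc=[]
#1 0x24→b9/s1 L1-HIT; vc=[]
#2 0x27→b9/s1 L1-HIT; vc=[]
#3 0xd→b3/s1 MISS; vc=[9]
#4 0xf→b3/s1 L1-HIT; vc=[9]
#5 0x27→b9/s1 VC-HIT; vc=[3]
#6 0x24→b9/s1 L1-HIT; vc=[3]
#7 0x24→b9/s1 L1-HIT; vc=[3]
#8 0x3f→b15/s1 MISS; vc=[3,9]
#9 0xe→b3/s1 VC-HIT; vc=[15,9]
#10 0x16→b5/s1 MISS; vc=[15,9,3]
#11 0xf→b3/s1 VC-HIT; vc=[15,9,5]

OUTCOME = MISS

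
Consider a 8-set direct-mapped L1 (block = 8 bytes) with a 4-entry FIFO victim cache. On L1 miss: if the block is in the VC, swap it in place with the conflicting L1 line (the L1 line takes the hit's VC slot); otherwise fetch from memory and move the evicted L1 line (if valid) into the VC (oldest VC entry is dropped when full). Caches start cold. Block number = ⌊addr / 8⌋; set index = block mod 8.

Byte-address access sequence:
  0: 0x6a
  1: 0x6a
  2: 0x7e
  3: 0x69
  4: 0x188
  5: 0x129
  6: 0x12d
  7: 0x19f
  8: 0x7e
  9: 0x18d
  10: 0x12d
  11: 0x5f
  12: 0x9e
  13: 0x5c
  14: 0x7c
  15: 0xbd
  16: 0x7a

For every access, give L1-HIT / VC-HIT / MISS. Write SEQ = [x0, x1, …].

0: 0x6a (blk 13, set 5) → MISS  vc=[]
1: 0x6a (blk 13, set 5) → L1-HIT  vc=[]
2: 0x7e (blk 15, set 7) → MISS  vc=[]
3: 0x69 (blk 13, set 5) → L1-HIT  vc=[]
4: 0x188 (blk 49, set 1) → MISS  vc=[]
5: 0x129 (blk 37, set 5) → MISS  vc=[13]
6: 0x12d (blk 37, set 5) → L1-HIT  vc=[13]
7: 0x19f (blk 51, set 3) → MISS  vc=[13]
8: 0x7e (blk 15, set 7) → L1-HIT  vc=[13]
9: 0x18d (blk 49, set 1) → L1-HIT  vc=[13]
10: 0x12d (blk 37, set 5) → L1-HIT  vc=[13]
11: 0x5f (blk 11, set 3) → MISS  vc=[13, 51]
12: 0x9e (blk 19, set 3) → MISS  vc=[13, 51, 11]
13: 0x5c (blk 11, set 3) → VC-HIT  vc=[13, 51, 19]
14: 0x7c (blk 15, set 7) → L1-HIT  vc=[13, 51, 19]
15: 0xbd (blk 23, set 7) → MISS  vc=[13, 51, 19, 15]
16: 0x7a (blk 15, set 7) → VC-HIT  vc=[13, 51, 19, 23]

SEQ = [MISS, L1-HIT, MISS, L1-HIT, MISS, MISS, L1-HIT, MISS, L1-HIT, L1-HIT, L1-HIT, MISS, MISS, VC-HIT, L1-HIT, MISS, VC-HIT]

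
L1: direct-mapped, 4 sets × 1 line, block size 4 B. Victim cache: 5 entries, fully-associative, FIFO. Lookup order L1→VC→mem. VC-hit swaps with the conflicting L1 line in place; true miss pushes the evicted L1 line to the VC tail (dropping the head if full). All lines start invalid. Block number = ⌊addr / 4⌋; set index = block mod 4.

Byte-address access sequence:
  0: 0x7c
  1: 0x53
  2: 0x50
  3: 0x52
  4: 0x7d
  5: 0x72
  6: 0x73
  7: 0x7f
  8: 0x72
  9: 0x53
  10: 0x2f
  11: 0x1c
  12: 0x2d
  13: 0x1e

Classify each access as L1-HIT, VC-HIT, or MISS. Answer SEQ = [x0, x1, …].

0: 0x7c (blk 31, set 3) → MISS  vc=[]
1: 0x53 (blk 20, set 0) → MISS  vc=[]
2: 0x50 (blk 20, set 0) → L1-HIT  vc=[]
3: 0x52 (blk 20, set 0) → L1-HIT  vc=[]
4: 0x7d (blk 31, set 3) → L1-HIT  vc=[]
5: 0x72 (blk 28, set 0) → MISS  vc=[20]
6: 0x73 (blk 28, set 0) → L1-HIT  vc=[20]
7: 0x7f (blk 31, set 3) → L1-HIT  vc=[20]
8: 0x72 (blk 28, set 0) → L1-HIT  vc=[20]
9: 0x53 (blk 20, set 0) → VC-HIT  vc=[28]
10: 0x2f (blk 11, set 3) → MISS  vc=[28, 31]
11: 0x1c (blk 7, set 3) → MISS  vc=[28, 31, 11]
12: 0x2d (blk 11, set 3) → VC-HIT  vc=[28, 31, 7]
13: 0x1e (blk 7, set 3) → VC-HIT  vc=[28, 31, 11]

SEQ = [MISS, MISS, L1-HIT, L1-HIT, L1-HIT, MISS, L1-HIT, L1-HIT, L1-HIT, VC-HIT, MISS, MISS, VC-HIT, VC-HIT]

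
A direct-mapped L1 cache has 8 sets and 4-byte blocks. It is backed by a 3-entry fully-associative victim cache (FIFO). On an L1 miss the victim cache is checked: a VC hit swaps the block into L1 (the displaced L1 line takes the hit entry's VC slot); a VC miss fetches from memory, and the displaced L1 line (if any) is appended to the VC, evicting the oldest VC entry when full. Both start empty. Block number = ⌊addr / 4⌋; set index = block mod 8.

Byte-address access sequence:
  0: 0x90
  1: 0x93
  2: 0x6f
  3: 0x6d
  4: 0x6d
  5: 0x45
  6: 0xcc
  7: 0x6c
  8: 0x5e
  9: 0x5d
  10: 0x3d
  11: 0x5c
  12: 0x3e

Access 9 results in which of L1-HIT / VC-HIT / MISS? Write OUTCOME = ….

  [0] addr=0x90 blk=36 s=4: MISS | VC []
  [1] addr=0x93 blk=36 s=4: L1-HIT | VC []
  [2] addr=0x6f blk=27 s=3: MISS | VC []
  [3] addr=0x6d blk=27 s=3: L1-HIT | VC []
  [4] addr=0x6d blk=27 s=3: L1-HIT | VC []
  [5] addr=0x45 blk=17 s=1: MISS | VC []
  [6] addr=0xcc blk=51 s=3: MISS | VC [27]
  [7] addr=0x6c blk=27 s=3: VC-HIT | VC [51]
  [8] addr=0x5e blk=23 s=7: MISS | VC [51]
  [9] addr=0x5d blk=23 s=7: L1-HIT | VC [51]
  [10] addr=0x3d blk=15 s=7: MISS | VC [51, 23]
  [11] addr=0x5c blk=23 s=7: VC-HIT | VC [51, 15]
  [12] addr=0x3e blk=15 s=7: VC-HIT | VC [51, 23]

OUTCOME = L1-HIT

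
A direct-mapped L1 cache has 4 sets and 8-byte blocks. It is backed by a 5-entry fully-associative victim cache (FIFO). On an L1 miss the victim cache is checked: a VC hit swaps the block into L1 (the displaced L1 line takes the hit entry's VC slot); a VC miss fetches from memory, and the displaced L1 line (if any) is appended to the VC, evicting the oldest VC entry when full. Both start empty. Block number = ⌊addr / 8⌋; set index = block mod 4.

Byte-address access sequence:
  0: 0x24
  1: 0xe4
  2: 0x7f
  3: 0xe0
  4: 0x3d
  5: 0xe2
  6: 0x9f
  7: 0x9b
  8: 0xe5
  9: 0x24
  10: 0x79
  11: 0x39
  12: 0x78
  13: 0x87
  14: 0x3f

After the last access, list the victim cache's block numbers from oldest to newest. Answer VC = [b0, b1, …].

#0 0x24→b4/s0 MISS; vc=[]
#1 0xe4→b28/s0 MISS; vc=[4]
#2 0x7f→b15/s3 MISS; vc=[4]
#3 0xe0→b28/s0 L1-HIT; vc=[4]
#4 0x3d→b7/s3 MISS; vc=[4,15]
#5 0xe2→b28/s0 L1-HIT; vc=[4,15]
#6 0x9f→b19/s3 MISS; vc=[4,15,7]
#7 0x9b→b19/s3 L1-HIT; vc=[4,15,7]
#8 0xe5→b28/s0 L1-HIT; vc=[4,15,7]
#9 0x24→b4/s0 VC-HIT; vc=[28,15,7]
#10 0x79→b15/s3 VC-HIT; vc=[28,19,7]
#11 0x39→b7/s3 VC-HIT; vc=[28,19,15]
#12 0x78→b15/s3 VC-HIT; vc=[28,19,7]
#13 0x87→b16/s0 MISS; vc=[28,19,7,4]
#14 0x3f→b7/s3 VC-HIT; vc=[28,19,15,4]

VC = [28, 19, 15, 4]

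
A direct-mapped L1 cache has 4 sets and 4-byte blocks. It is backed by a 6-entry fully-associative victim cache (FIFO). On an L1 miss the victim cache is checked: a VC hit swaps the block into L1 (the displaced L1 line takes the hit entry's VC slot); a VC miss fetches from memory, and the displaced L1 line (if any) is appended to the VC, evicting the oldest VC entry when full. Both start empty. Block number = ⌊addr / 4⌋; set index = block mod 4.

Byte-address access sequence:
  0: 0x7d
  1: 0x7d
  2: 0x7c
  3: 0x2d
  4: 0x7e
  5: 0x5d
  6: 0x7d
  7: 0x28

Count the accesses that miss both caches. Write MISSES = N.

MISSES = 4

  [0] addr=0x7d blk=31 s=3: MISS | VC []
  [1] addr=0x7d blk=31 s=3: L1-HIT | VC []
  [2] addr=0x7c blk=31 s=3: L1-HIT | VC []
  [3] addr=0x2d blk=11 s=3: MISS | VC [31]
  [4] addr=0x7e blk=31 s=3: VC-HIT | VC [11]
  [5] addr=0x5d blk=23 s=3: MISS | VC [11, 31]
  [6] addr=0x7d blk=31 s=3: VC-HIT | VC [11, 23]
  [7] addr=0x28 blk=10 s=2: MISS | VC [11, 23]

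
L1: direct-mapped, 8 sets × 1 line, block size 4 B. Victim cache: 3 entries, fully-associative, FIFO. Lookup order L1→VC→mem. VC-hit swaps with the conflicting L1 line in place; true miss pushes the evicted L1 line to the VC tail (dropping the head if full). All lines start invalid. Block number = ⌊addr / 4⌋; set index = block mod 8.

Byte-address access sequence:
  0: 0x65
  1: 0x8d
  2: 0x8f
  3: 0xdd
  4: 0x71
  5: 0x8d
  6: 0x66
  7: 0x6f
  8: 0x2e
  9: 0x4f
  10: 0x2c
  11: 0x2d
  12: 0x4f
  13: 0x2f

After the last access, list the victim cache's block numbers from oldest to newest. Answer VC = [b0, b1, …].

0: 0x65 (blk 25, set 1) → MISS  vc=[]
1: 0x8d (blk 35, set 3) → MISS  vc=[]
2: 0x8f (blk 35, set 3) → L1-HIT  vc=[]
3: 0xdd (blk 55, set 7) → MISS  vc=[]
4: 0x71 (blk 28, set 4) → MISS  vc=[]
5: 0x8d (blk 35, set 3) → L1-HIT  vc=[]
6: 0x66 (blk 25, set 1) → L1-HIT  vc=[]
7: 0x6f (blk 27, set 3) → MISS  vc=[35]
8: 0x2e (blk 11, set 3) → MISS  vc=[35, 27]
9: 0x4f (blk 19, set 3) → MISS  vc=[35, 27, 11]
10: 0x2c (blk 11, set 3) → VC-HIT  vc=[35, 27, 19]
11: 0x2d (blk 11, set 3) → L1-HIT  vc=[35, 27, 19]
12: 0x4f (blk 19, set 3) → VC-HIT  vc=[35, 27, 11]
13: 0x2f (blk 11, set 3) → VC-HIT  vc=[35, 27, 19]

VC = [35, 27, 19]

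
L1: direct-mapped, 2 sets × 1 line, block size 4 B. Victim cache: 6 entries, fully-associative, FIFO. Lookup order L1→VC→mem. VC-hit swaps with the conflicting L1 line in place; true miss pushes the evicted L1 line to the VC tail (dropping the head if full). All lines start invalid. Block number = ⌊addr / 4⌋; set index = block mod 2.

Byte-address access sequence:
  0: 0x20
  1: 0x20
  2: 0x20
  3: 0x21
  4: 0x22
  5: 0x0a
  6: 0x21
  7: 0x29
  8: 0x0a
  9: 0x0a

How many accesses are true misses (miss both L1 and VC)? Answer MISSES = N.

0: 0x20 (blk 8, set 0) → MISS  vc=[]
1: 0x20 (blk 8, set 0) → L1-HIT  vc=[]
2: 0x20 (blk 8, set 0) → L1-HIT  vc=[]
3: 0x21 (blk 8, set 0) → L1-HIT  vc=[]
4: 0x22 (blk 8, set 0) → L1-HIT  vc=[]
5: 0xa (blk 2, set 0) → MISS  vc=[8]
6: 0x21 (blk 8, set 0) → VC-HIT  vc=[2]
7: 0x29 (blk 10, set 0) → MISS  vc=[2, 8]
8: 0xa (blk 2, set 0) → VC-HIT  vc=[10, 8]
9: 0xa (blk 2, set 0) → L1-HIT  vc=[10, 8]

MISSES = 3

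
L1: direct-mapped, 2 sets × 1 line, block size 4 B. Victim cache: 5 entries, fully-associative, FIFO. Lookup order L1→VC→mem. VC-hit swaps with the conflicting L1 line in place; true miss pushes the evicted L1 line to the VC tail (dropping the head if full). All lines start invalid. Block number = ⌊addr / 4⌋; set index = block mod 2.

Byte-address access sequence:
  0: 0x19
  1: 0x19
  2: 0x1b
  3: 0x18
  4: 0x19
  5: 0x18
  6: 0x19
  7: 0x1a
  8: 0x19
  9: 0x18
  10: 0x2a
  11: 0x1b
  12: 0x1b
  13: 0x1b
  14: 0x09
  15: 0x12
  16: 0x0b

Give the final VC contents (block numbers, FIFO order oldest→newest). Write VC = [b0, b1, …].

VC = [10, 6, 4]

  [0] addr=0x19 blk=6 s=0: MISS | VC []
  [1] addr=0x19 blk=6 s=0: L1-HIT | VC []
  [2] addr=0x1b blk=6 s=0: L1-HIT | VC []
  [3] addr=0x18 blk=6 s=0: L1-HIT | VC []
  [4] addr=0x19 blk=6 s=0: L1-HIT | VC []
  [5] addr=0x18 blk=6 s=0: L1-HIT | VC []
  [6] addr=0x19 blk=6 s=0: L1-HIT | VC []
  [7] addr=0x1a blk=6 s=0: L1-HIT | VC []
  [8] addr=0x19 blk=6 s=0: L1-HIT | VC []
  [9] addr=0x18 blk=6 s=0: L1-HIT | VC []
  [10] addr=0x2a blk=10 s=0: MISS | VC [6]
  [11] addr=0x1b blk=6 s=0: VC-HIT | VC [10]
  [12] addr=0x1b blk=6 s=0: L1-HIT | VC [10]
  [13] addr=0x1b blk=6 s=0: L1-HIT | VC [10]
  [14] addr=0x9 blk=2 s=0: MISS | VC [10, 6]
  [15] addr=0x12 blk=4 s=0: MISS | VC [10, 6, 2]
  [16] addr=0xb blk=2 s=0: VC-HIT | VC [10, 6, 4]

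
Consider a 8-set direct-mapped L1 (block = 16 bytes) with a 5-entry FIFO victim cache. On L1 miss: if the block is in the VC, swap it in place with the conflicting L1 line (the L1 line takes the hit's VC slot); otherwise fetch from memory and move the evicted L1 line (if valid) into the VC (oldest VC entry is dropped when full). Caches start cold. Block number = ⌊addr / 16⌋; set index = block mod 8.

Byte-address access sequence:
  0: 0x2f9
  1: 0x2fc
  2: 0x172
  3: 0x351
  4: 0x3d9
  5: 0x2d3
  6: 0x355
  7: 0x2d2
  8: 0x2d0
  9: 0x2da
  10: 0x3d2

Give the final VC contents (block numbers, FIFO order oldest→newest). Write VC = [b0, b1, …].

VC = [47, 53, 45]

0: 0x2f9 (blk 47, set 7) → MISS  vc=[]
1: 0x2fc (blk 47, set 7) → L1-HIT  vc=[]
2: 0x172 (blk 23, set 7) → MISS  vc=[47]
3: 0x351 (blk 53, set 5) → MISS  vc=[47]
4: 0x3d9 (blk 61, set 5) → MISS  vc=[47, 53]
5: 0x2d3 (blk 45, set 5) → MISS  vc=[47, 53, 61]
6: 0x355 (blk 53, set 5) → VC-HIT  vc=[47, 45, 61]
7: 0x2d2 (blk 45, set 5) → VC-HIT  vc=[47, 53, 61]
8: 0x2d0 (blk 45, set 5) → L1-HIT  vc=[47, 53, 61]
9: 0x2da (blk 45, set 5) → L1-HIT  vc=[47, 53, 61]
10: 0x3d2 (blk 61, set 5) → VC-HIT  vc=[47, 53, 45]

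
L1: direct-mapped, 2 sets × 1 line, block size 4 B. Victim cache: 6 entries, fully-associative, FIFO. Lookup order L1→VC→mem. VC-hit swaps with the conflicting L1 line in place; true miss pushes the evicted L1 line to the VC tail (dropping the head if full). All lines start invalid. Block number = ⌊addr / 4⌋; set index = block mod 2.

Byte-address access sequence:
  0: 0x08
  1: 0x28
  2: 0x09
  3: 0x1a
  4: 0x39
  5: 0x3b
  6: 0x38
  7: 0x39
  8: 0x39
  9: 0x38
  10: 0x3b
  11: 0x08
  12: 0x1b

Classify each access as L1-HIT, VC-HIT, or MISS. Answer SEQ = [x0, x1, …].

SEQ = [MISS, MISS, VC-HIT, MISS, MISS, L1-HIT, L1-HIT, L1-HIT, L1-HIT, L1-HIT, L1-HIT, VC-HIT, VC-HIT]

0: 0x8 (blk 2, set 0) → MISS  vc=[]
1: 0x28 (blk 10, set 0) → MISS  vc=[2]
2: 0x9 (blk 2, set 0) → VC-HIT  vc=[10]
3: 0x1a (blk 6, set 0) → MISS  vc=[10, 2]
4: 0x39 (blk 14, set 0) → MISS  vc=[10, 2, 6]
5: 0x3b (blk 14, set 0) → L1-HIT  vc=[10, 2, 6]
6: 0x38 (blk 14, set 0) → L1-HIT  vc=[10, 2, 6]
7: 0x39 (blk 14, set 0) → L1-HIT  vc=[10, 2, 6]
8: 0x39 (blk 14, set 0) → L1-HIT  vc=[10, 2, 6]
9: 0x38 (blk 14, set 0) → L1-HIT  vc=[10, 2, 6]
10: 0x3b (blk 14, set 0) → L1-HIT  vc=[10, 2, 6]
11: 0x8 (blk 2, set 0) → VC-HIT  vc=[10, 14, 6]
12: 0x1b (blk 6, set 0) → VC-HIT  vc=[10, 14, 2]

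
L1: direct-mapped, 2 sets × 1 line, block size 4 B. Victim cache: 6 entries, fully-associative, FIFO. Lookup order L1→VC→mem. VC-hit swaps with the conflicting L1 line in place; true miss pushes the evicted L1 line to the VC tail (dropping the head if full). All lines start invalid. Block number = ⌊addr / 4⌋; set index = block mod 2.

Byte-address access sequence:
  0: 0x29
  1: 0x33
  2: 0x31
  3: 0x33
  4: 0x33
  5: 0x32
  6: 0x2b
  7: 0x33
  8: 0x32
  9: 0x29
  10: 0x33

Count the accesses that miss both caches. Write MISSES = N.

#0 0x29→b10/s0 MISS; vc=[]
#1 0x33→b12/s0 MISS; vc=[10]
#2 0x31→b12/s0 L1-HIT; vc=[10]
#3 0x33→b12/s0 L1-HIT; vc=[10]
#4 0x33→b12/s0 L1-HIT; vc=[10]
#5 0x32→b12/s0 L1-HIT; vc=[10]
#6 0x2b→b10/s0 VC-HIT; vc=[12]
#7 0x33→b12/s0 VC-HIT; vc=[10]
#8 0x32→b12/s0 L1-HIT; vc=[10]
#9 0x29→b10/s0 VC-HIT; vc=[12]
#10 0x33→b12/s0 VC-HIT; vc=[10]

MISSES = 2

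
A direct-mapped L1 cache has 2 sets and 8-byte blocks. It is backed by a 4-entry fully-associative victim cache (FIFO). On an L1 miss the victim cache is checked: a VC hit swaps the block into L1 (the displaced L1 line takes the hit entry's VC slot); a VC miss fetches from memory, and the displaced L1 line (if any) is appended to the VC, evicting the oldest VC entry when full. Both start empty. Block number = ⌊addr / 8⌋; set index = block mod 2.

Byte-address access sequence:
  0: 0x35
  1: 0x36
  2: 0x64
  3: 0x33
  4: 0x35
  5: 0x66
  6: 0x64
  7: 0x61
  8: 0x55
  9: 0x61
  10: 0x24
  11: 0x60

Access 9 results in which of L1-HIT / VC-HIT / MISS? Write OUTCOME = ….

OUTCOME = VC-HIT

0: 0x35 (blk 6, set 0) → MISS  vc=[]
1: 0x36 (blk 6, set 0) → L1-HIT  vc=[]
2: 0x64 (blk 12, set 0) → MISS  vc=[6]
3: 0x33 (blk 6, set 0) → VC-HIT  vc=[12]
4: 0x35 (blk 6, set 0) → L1-HIT  vc=[12]
5: 0x66 (blk 12, set 0) → VC-HIT  vc=[6]
6: 0x64 (blk 12, set 0) → L1-HIT  vc=[6]
7: 0x61 (blk 12, set 0) → L1-HIT  vc=[6]
8: 0x55 (blk 10, set 0) → MISS  vc=[6, 12]
9: 0x61 (blk 12, set 0) → VC-HIT  vc=[6, 10]
10: 0x24 (blk 4, set 0) → MISS  vc=[6, 10, 12]
11: 0x60 (blk 12, set 0) → VC-HIT  vc=[6, 10, 4]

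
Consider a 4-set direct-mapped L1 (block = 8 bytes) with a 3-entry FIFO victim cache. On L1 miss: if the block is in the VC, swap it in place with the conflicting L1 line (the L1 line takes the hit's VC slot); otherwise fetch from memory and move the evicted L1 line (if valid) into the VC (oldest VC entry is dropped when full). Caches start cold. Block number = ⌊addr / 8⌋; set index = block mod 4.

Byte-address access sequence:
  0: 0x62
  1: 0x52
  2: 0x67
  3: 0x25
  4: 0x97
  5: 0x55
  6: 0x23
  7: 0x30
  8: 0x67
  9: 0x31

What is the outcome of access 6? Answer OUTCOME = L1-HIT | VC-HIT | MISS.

0: 0x62 (blk 12, set 0) → MISS  vc=[]
1: 0x52 (blk 10, set 2) → MISS  vc=[]
2: 0x67 (blk 12, set 0) → L1-HIT  vc=[]
3: 0x25 (blk 4, set 0) → MISS  vc=[12]
4: 0x97 (blk 18, set 2) → MISS  vc=[12, 10]
5: 0x55 (blk 10, set 2) → VC-HIT  vc=[12, 18]
6: 0x23 (blk 4, set 0) → L1-HIT  vc=[12, 18]
7: 0x30 (blk 6, set 2) → MISS  vc=[12, 18, 10]
8: 0x67 (blk 12, set 0) → VC-HIT  vc=[4, 18, 10]
9: 0x31 (blk 6, set 2) → L1-HIT  vc=[4, 18, 10]

OUTCOME = L1-HIT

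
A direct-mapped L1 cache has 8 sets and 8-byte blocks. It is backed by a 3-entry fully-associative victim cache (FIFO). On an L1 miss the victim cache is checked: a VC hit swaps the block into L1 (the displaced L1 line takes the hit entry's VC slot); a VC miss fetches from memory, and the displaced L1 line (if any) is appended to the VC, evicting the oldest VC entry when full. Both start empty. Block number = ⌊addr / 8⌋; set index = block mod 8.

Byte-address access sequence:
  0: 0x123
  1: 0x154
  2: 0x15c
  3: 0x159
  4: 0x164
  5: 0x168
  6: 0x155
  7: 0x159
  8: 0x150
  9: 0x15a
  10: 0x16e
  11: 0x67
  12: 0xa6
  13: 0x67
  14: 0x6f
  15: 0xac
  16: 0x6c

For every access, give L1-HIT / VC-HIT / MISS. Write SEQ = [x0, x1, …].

  [0] addr=0x123 blk=36 s=4: MISS | VC []
  [1] addr=0x154 blk=42 s=2: MISS | VC []
  [2] addr=0x15c blk=43 s=3: MISS | VC []
  [3] addr=0x159 blk=43 s=3: L1-HIT | VC []
  [4] addr=0x164 blk=44 s=4: MISS | VC [36]
  [5] addr=0x168 blk=45 s=5: MISS | VC [36]
  [6] addr=0x155 blk=42 s=2: L1-HIT | VC [36]
  [7] addr=0x159 blk=43 s=3: L1-HIT | VC [36]
  [8] addr=0x150 blk=42 s=2: L1-HIT | VC [36]
  [9] addr=0x15a blk=43 s=3: L1-HIT | VC [36]
  [10] addr=0x16e blk=45 s=5: L1-HIT | VC [36]
  [11] addr=0x67 blk=12 s=4: MISS | VC [36, 44]
  [12] addr=0xa6 blk=20 s=4: MISS | VC [36, 44, 12]
  [13] addr=0x67 blk=12 s=4: VC-HIT | VC [36, 44, 20]
  [14] addr=0x6f blk=13 s=5: MISS | VC [44, 20, 45]
  [15] addr=0xac blk=21 s=5: MISS | VC [20, 45, 13]
  [16] addr=0x6c blk=13 s=5: VC-HIT | VC [20, 45, 21]

SEQ = [MISS, MISS, MISS, L1-HIT, MISS, MISS, L1-HIT, L1-HIT, L1-HIT, L1-HIT, L1-HIT, MISS, MISS, VC-HIT, MISS, MISS, VC-HIT]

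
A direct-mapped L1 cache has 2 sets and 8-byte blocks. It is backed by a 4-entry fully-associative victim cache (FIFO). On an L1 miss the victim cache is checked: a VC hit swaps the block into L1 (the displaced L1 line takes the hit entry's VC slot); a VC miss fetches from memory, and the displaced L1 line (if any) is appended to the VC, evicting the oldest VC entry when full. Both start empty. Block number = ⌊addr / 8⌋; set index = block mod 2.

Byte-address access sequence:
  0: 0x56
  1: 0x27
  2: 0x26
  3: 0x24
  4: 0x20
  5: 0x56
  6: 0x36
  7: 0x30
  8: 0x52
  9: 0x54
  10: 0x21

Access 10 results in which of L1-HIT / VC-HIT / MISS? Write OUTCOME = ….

0: 0x56 (blk 10, set 0) → MISS  vc=[]
1: 0x27 (blk 4, set 0) → MISS  vc=[10]
2: 0x26 (blk 4, set 0) → L1-HIT  vc=[10]
3: 0x24 (blk 4, set 0) → L1-HIT  vc=[10]
4: 0x20 (blk 4, set 0) → L1-HIT  vc=[10]
5: 0x56 (blk 10, set 0) → VC-HIT  vc=[4]
6: 0x36 (blk 6, set 0) → MISS  vc=[4, 10]
7: 0x30 (blk 6, set 0) → L1-HIT  vc=[4, 10]
8: 0x52 (blk 10, set 0) → VC-HIT  vc=[4, 6]
9: 0x54 (blk 10, set 0) → L1-HIT  vc=[4, 6]
10: 0x21 (blk 4, set 0) → VC-HIT  vc=[10, 6]

OUTCOME = VC-HIT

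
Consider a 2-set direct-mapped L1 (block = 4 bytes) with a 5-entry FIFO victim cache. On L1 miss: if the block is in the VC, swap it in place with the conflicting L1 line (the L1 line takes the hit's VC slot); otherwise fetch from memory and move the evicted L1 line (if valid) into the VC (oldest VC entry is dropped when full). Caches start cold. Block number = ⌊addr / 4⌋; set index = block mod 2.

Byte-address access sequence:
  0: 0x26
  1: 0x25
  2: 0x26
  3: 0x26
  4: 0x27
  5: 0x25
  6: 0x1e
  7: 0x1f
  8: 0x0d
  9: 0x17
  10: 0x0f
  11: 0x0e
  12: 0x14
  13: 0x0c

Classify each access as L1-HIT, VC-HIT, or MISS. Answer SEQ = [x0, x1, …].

#0 0x26→b9/s1 MISS; vc=[]
#1 0x25→b9/s1 L1-HIT; vc=[]
#2 0x26→b9/s1 L1-HIT; vc=[]
#3 0x26→b9/s1 L1-HIT; vc=[]
#4 0x27→b9/s1 L1-HIT; vc=[]
#5 0x25→b9/s1 L1-HIT; vc=[]
#6 0x1e→b7/s1 MISS; vc=[9]
#7 0x1f→b7/s1 L1-HIT; vc=[9]
#8 0xd→b3/s1 MISS; vc=[9,7]
#9 0x17→b5/s1 MISS; vc=[9,7,3]
#10 0xf→b3/s1 VC-HIT; vc=[9,7,5]
#11 0xe→b3/s1 L1-HIT; vc=[9,7,5]
#12 0x14→b5/s1 VC-HIT; vc=[9,7,3]
#13 0xc→b3/s1 VC-HIT; vc=[9,7,5]

SEQ = [MISS, L1-HIT, L1-HIT, L1-HIT, L1-HIT, L1-HIT, MISS, L1-HIT, MISS, MISS, VC-HIT, L1-HIT, VC-HIT, VC-HIT]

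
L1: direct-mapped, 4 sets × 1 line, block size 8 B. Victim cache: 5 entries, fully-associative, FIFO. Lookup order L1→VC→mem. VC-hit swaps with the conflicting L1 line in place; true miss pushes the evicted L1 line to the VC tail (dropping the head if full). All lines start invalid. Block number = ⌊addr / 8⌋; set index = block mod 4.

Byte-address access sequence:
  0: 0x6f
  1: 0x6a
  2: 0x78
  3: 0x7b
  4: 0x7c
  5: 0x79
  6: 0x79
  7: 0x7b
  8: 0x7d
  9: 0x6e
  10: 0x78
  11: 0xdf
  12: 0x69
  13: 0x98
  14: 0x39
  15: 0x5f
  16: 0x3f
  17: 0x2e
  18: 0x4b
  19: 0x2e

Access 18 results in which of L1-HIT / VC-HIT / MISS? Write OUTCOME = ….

  [0] addr=0x6f blk=13 s=1: MISS | VC []
  [1] addr=0x6a blk=13 s=1: L1-HIT | VC []
  [2] addr=0x78 blk=15 s=3: MISS | VC []
  [3] addr=0x7b blk=15 s=3: L1-HIT | VC []
  [4] addr=0x7c blk=15 s=3: L1-HIT | VC []
  [5] addr=0x79 blk=15 s=3: L1-HIT | VC []
  [6] addr=0x79 blk=15 s=3: L1-HIT | VC []
  [7] addr=0x7b blk=15 s=3: L1-HIT | VC []
  [8] addr=0x7d blk=15 s=3: L1-HIT | VC []
  [9] addr=0x6e blk=13 s=1: L1-HIT | VC []
  [10] addr=0x78 blk=15 s=3: L1-HIT | VC []
  [11] addr=0xdf blk=27 s=3: MISS | VC [15]
  [12] addr=0x69 blk=13 s=1: L1-HIT | VC [15]
  [13] addr=0x98 blk=19 s=3: MISS | VC [15, 27]
  [14] addr=0x39 blk=7 s=3: MISS | VC [15, 27, 19]
  [15] addr=0x5f blk=11 s=3: MISS | VC [15, 27, 19, 7]
  [16] addr=0x3f blk=7 s=3: VC-HIT | VC [15, 27, 19, 11]
  [17] addr=0x2e blk=5 s=1: MISS | VC [15, 27, 19, 11, 13]
  [18] addr=0x4b blk=9 s=1: MISS | VC [27, 19, 11, 13, 5]
  [19] addr=0x2e blk=5 s=1: VC-HIT | VC [27, 19, 11, 13, 9]

OUTCOME = MISS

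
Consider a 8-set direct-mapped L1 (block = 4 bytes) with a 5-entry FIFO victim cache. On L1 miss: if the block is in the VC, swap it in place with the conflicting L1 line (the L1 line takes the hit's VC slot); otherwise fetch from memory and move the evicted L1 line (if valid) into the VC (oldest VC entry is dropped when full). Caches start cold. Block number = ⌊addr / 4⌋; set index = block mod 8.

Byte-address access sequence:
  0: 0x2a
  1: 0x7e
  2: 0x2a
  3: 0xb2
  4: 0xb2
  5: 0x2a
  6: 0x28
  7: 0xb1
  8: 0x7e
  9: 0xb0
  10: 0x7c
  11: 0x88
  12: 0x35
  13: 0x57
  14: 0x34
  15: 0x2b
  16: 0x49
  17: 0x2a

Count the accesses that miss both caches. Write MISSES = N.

  [0] addr=0x2a blk=10 s=2: MISS | VC []
  [1] addr=0x7e blk=31 s=7: MISS | VC []
  [2] addr=0x2a blk=10 s=2: L1-HIT | VC []
  [3] addr=0xb2 blk=44 s=4: MISS | VC []
  [4] addr=0xb2 blk=44 s=4: L1-HIT | VC []
  [5] addr=0x2a blk=10 s=2: L1-HIT | VC []
  [6] addr=0x28 blk=10 s=2: L1-HIT | VC []
  [7] addr=0xb1 blk=44 s=4: L1-HIT | VC []
  [8] addr=0x7e blk=31 s=7: L1-HIT | VC []
  [9] addr=0xb0 blk=44 s=4: L1-HIT | VC []
  [10] addr=0x7c blk=31 s=7: L1-HIT | VC []
  [11] addr=0x88 blk=34 s=2: MISS | VC [10]
  [12] addr=0x35 blk=13 s=5: MISS | VC [10]
  [13] addr=0x57 blk=21 s=5: MISS | VC [10, 13]
  [14] addr=0x34 blk=13 s=5: VC-HIT | VC [10, 21]
  [15] addr=0x2b blk=10 s=2: VC-HIT | VC [34, 21]
  [16] addr=0x49 blk=18 s=2: MISS | VC [34, 21, 10]
  [17] addr=0x2a blk=10 s=2: VC-HIT | VC [34, 21, 18]

MISSES = 7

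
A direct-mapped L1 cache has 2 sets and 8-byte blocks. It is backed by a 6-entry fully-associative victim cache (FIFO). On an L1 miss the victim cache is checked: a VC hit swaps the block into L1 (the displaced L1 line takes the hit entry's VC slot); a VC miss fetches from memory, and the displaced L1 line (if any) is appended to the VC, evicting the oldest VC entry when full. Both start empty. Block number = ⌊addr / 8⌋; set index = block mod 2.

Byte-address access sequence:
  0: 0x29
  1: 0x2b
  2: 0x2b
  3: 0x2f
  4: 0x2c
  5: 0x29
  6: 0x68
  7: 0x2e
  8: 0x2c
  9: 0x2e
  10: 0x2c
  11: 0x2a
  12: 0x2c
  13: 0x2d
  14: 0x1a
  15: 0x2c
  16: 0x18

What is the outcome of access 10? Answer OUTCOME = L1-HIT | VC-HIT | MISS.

OUTCOME = L1-HIT

0: 0x29 (blk 5, set 1) → MISS  vc=[]
1: 0x2b (blk 5, set 1) → L1-HIT  vc=[]
2: 0x2b (blk 5, set 1) → L1-HIT  vc=[]
3: 0x2f (blk 5, set 1) → L1-HIT  vc=[]
4: 0x2c (blk 5, set 1) → L1-HIT  vc=[]
5: 0x29 (blk 5, set 1) → L1-HIT  vc=[]
6: 0x68 (blk 13, set 1) → MISS  vc=[5]
7: 0x2e (blk 5, set 1) → VC-HIT  vc=[13]
8: 0x2c (blk 5, set 1) → L1-HIT  vc=[13]
9: 0x2e (blk 5, set 1) → L1-HIT  vc=[13]
10: 0x2c (blk 5, set 1) → L1-HIT  vc=[13]
11: 0x2a (blk 5, set 1) → L1-HIT  vc=[13]
12: 0x2c (blk 5, set 1) → L1-HIT  vc=[13]
13: 0x2d (blk 5, set 1) → L1-HIT  vc=[13]
14: 0x1a (blk 3, set 1) → MISS  vc=[13, 5]
15: 0x2c (blk 5, set 1) → VC-HIT  vc=[13, 3]
16: 0x18 (blk 3, set 1) → VC-HIT  vc=[13, 5]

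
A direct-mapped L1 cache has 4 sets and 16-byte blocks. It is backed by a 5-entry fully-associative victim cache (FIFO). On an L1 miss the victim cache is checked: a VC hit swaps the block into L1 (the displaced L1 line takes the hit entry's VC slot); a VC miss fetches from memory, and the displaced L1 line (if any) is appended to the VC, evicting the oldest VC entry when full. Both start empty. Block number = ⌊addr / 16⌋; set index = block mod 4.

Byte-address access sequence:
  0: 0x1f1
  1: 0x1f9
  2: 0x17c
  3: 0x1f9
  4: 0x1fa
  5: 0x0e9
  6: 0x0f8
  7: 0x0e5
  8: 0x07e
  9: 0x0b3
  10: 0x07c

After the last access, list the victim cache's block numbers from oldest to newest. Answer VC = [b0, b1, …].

VC = [23, 31, 15, 11]

#0 0x1f1→b31/s3 MISS; vc=[]
#1 0x1f9→b31/s3 L1-HIT; vc=[]
#2 0x17c→b23/s3 MISS; vc=[31]
#3 0x1f9→b31/s3 VC-HIT; vc=[23]
#4 0x1fa→b31/s3 L1-HIT; vc=[23]
#5 0xe9→b14/s2 MISS; vc=[23]
#6 0xf8→b15/s3 MISS; vc=[23,31]
#7 0xe5→b14/s2 L1-HIT; vc=[23,31]
#8 0x7e→b7/s3 MISS; vc=[23,31,15]
#9 0xb3→b11/s3 MISS; vc=[23,31,15,7]
#10 0x7c→b7/s3 VC-HIT; vc=[23,31,15,11]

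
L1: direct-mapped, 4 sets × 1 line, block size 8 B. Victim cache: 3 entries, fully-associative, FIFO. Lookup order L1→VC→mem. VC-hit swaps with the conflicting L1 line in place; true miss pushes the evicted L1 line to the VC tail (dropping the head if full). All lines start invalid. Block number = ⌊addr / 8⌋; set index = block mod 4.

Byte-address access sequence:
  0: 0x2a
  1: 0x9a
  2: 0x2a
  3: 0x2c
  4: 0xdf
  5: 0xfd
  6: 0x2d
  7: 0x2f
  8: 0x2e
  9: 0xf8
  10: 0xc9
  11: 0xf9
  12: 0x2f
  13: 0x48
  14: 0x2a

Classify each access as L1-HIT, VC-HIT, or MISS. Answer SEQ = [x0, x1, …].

SEQ = [MISS, MISS, L1-HIT, L1-HIT, MISS, MISS, L1-HIT, L1-HIT, L1-HIT, L1-HIT, MISS, L1-HIT, VC-HIT, MISS, VC-HIT]

0: 0x2a (blk 5, set 1) → MISS  vc=[]
1: 0x9a (blk 19, set 3) → MISS  vc=[]
2: 0x2a (blk 5, set 1) → L1-HIT  vc=[]
3: 0x2c (blk 5, set 1) → L1-HIT  vc=[]
4: 0xdf (blk 27, set 3) → MISS  vc=[19]
5: 0xfd (blk 31, set 3) → MISS  vc=[19, 27]
6: 0x2d (blk 5, set 1) → L1-HIT  vc=[19, 27]
7: 0x2f (blk 5, set 1) → L1-HIT  vc=[19, 27]
8: 0x2e (blk 5, set 1) → L1-HIT  vc=[19, 27]
9: 0xf8 (blk 31, set 3) → L1-HIT  vc=[19, 27]
10: 0xc9 (blk 25, set 1) → MISS  vc=[19, 27, 5]
11: 0xf9 (blk 31, set 3) → L1-HIT  vc=[19, 27, 5]
12: 0x2f (blk 5, set 1) → VC-HIT  vc=[19, 27, 25]
13: 0x48 (blk 9, set 1) → MISS  vc=[27, 25, 5]
14: 0x2a (blk 5, set 1) → VC-HIT  vc=[27, 25, 9]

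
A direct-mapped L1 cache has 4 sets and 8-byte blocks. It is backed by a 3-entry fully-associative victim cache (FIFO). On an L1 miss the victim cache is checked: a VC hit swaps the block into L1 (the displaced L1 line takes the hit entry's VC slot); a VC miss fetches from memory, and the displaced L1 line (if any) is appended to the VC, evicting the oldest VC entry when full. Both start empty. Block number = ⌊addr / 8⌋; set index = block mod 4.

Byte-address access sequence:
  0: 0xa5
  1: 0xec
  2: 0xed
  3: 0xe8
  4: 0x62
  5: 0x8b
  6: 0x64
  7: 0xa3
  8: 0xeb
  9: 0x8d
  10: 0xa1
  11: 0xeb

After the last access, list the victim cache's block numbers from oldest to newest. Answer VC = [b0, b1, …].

#0 0xa5→b20/s0 MISS; vc=[]
#1 0xec→b29/s1 MISS; vc=[]
#2 0xed→b29/s1 L1-HIT; vc=[]
#3 0xe8→b29/s1 L1-HIT; vc=[]
#4 0x62→b12/s0 MISS; vc=[20]
#5 0x8b→b17/s1 MISS; vc=[20,29]
#6 0x64→b12/s0 L1-HIT; vc=[20,29]
#7 0xa3→b20/s0 VC-HIT; vc=[12,29]
#8 0xeb→b29/s1 VC-HIT; vc=[12,17]
#9 0x8d→b17/s1 VC-HIT; vc=[12,29]
#10 0xa1→b20/s0 L1-HIT; vc=[12,29]
#11 0xeb→b29/s1 VC-HIT; vc=[12,17]

VC = [12, 17]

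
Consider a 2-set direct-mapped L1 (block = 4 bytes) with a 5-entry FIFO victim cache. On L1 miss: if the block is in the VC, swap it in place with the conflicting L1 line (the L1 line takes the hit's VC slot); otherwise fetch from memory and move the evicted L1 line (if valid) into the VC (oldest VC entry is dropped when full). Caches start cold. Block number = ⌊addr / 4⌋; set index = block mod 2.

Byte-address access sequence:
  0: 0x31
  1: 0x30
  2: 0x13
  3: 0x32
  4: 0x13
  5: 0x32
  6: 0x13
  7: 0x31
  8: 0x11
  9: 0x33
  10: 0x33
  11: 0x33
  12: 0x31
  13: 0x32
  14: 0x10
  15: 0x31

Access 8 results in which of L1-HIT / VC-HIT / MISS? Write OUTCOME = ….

0: 0x31 (blk 12, set 0) → MISS  vc=[]
1: 0x30 (blk 12, set 0) → L1-HIT  vc=[]
2: 0x13 (blk 4, set 0) → MISS  vc=[12]
3: 0x32 (blk 12, set 0) → VC-HIT  vc=[4]
4: 0x13 (blk 4, set 0) → VC-HIT  vc=[12]
5: 0x32 (blk 12, set 0) → VC-HIT  vc=[4]
6: 0x13 (blk 4, set 0) → VC-HIT  vc=[12]
7: 0x31 (blk 12, set 0) → VC-HIT  vc=[4]
8: 0x11 (blk 4, set 0) → VC-HIT  vc=[12]
9: 0x33 (blk 12, set 0) → VC-HIT  vc=[4]
10: 0x33 (blk 12, set 0) → L1-HIT  vc=[4]
11: 0x33 (blk 12, set 0) → L1-HIT  vc=[4]
12: 0x31 (blk 12, set 0) → L1-HIT  vc=[4]
13: 0x32 (blk 12, set 0) → L1-HIT  vc=[4]
14: 0x10 (blk 4, set 0) → VC-HIT  vc=[12]
15: 0x31 (blk 12, set 0) → VC-HIT  vc=[4]

OUTCOME = VC-HIT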